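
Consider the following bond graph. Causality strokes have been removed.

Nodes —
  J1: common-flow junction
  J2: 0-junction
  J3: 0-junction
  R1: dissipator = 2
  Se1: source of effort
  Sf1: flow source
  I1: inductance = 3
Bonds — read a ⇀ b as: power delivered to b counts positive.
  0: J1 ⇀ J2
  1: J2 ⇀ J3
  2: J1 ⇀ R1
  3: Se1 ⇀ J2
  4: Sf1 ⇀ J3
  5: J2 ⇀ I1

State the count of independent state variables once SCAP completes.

β3 stroke at J2  (Se1 fixes effort; stroke away)
β4 stroke at Sf1  (Sf1: flow source, stroke at near end)
β0 stroke at J1  (0-jn J2 has e-setter on 3)
β1 stroke at J3  (0-jn J2 has e-setter on 3)
β5 stroke at I1  (0-jn J2 has e-setter on 3)
β2 stroke at R1  (J1: last free bond brings flow in)

1  (I1 all integral)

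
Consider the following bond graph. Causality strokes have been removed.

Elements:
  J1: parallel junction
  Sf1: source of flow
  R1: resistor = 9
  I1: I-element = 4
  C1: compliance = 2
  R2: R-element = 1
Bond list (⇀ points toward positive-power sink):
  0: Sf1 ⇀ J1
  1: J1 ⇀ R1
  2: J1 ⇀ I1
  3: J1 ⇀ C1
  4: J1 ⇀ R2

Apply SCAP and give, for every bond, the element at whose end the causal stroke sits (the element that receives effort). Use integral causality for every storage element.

#0 |Sf1
#1 |R1
#2 |I1
#3 |J1
#4 |R2

#0 stroke at Sf1  (Sf1 (Sf) sets flow on bond)
#2 stroke at I1  (prefer integral on I1)
#3 stroke at J1  (prefer integral on C1)
#1 stroke at R1  (J1 effort already set via bond 3)
#4 stroke at R2  (J1: bond 3 brought effort, rest push out)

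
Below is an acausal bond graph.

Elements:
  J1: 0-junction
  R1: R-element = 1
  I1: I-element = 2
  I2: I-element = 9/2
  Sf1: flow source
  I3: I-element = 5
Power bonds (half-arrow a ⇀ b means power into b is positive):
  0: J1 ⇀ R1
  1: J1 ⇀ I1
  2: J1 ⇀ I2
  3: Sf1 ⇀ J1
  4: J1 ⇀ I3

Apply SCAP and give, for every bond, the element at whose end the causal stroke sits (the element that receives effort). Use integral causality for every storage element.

β3 →Sf1  (Sf1 (Sf) sets flow on bond)
β1 →I1  (prefer integral on I1)
β2 →I2  (I2 integral (f out))
β4 →I3  (I3: I, integral causality)
β0 →J1  (J1: last free bond brings effort in)

β0 stroke→J1
β1 stroke→I1
β2 stroke→I2
β3 stroke→Sf1
β4 stroke→I3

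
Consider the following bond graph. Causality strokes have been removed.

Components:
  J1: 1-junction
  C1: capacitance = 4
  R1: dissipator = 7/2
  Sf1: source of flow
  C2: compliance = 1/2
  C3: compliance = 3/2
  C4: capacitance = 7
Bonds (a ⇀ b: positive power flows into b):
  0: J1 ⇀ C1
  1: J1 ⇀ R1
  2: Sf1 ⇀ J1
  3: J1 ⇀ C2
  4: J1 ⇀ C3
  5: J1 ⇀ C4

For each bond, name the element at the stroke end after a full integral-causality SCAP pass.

b0 stroke→J1
b1 stroke→J1
b2 stroke→Sf1
b3 stroke→J1
b4 stroke→J1
b5 stroke→J1

bond 2 stroke at Sf1  (Sf1 fixes flow; stroke at Sf1)
bond 0 stroke at J1  (J1 flow already set via bond 2)
bond 1 stroke at J1  (1-jn J1 has f-setter on 2)
bond 3 stroke at J1  (J1 flow already set via bond 2)
bond 4 stroke at J1  (common-f at J1 fixed by 2)
bond 5 stroke at J1  (J1: bond 2 brought flow, rest push out)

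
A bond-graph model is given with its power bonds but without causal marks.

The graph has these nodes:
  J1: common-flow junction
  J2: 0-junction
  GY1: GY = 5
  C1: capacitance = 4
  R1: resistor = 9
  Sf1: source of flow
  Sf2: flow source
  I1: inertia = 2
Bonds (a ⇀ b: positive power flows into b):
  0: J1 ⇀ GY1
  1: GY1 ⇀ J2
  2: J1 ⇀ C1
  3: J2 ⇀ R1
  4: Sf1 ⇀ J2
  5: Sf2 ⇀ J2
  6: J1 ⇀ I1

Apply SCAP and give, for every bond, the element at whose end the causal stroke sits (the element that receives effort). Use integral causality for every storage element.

bond 4 |Sf1  (Sf1: flow source, stroke at near end)
bond 5 |Sf2  (Sf2: flow source, stroke at near end)
bond 2 |J1  (C1 outputs effort q/C1)
bond 6 |I1  (I1 integral (f out))
bond 0 |J1  (J1: bond 6 brought flow, rest push out)
bond 1 |J2  (GY1: gyrator matches bond 0)
bond 3 |R1  (0-jn J2 has e-setter on 1)

b0 stroke→J1
b1 stroke→J2
b2 stroke→J1
b3 stroke→R1
b4 stroke→Sf1
b5 stroke→Sf2
b6 stroke→I1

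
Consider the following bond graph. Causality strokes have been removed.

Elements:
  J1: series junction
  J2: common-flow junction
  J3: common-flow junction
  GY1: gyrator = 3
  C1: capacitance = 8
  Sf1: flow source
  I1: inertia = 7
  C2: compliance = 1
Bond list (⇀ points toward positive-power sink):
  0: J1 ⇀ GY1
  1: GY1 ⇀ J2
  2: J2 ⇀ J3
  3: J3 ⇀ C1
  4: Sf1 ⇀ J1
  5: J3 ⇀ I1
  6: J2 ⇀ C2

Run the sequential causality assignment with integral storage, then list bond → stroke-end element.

bond 0 |J1
bond 1 |J2
bond 2 |J3
bond 3 |J3
bond 4 |Sf1
bond 5 |I1
bond 6 |J2

b4 |Sf1  (Sf1: flow source, stroke at near end)
b0 |J1  (J1 flow already set via bond 4)
b1 |J2  (GY GY1: same side as bond 0)
b3 |J3  (C1 integral (e out))
b5 |I1  (I1: I, integral causality)
b2 |J3  (J3: bond 5 brought flow, rest push out)
b6 |J2  (1-jn J2 has f-setter on 2)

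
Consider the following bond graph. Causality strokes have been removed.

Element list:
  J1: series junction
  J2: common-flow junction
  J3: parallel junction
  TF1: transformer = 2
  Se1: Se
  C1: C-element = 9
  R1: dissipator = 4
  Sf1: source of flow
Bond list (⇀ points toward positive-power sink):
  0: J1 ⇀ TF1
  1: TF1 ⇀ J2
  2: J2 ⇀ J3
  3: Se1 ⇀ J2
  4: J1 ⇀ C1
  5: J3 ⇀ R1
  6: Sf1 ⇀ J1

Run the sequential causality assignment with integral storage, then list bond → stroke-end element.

b3 stroke→J2  (Se1 fixes effort; stroke away)
b6 stroke→Sf1  (Sf1 fixes flow; stroke at Sf1)
b0 stroke→J1  (1-jn J1 has f-setter on 6)
b4 stroke→J1  (1-jn J1 has f-setter on 6)
b1 stroke→TF1  (TF1: transformer flips bond 0)
b2 stroke→J2  (J2 flow already set via bond 1)
b5 stroke→J3  (J3 needs exactly one e-in)

bond 0 |J1
bond 1 |TF1
bond 2 |J2
bond 3 |J2
bond 4 |J1
bond 5 |J3
bond 6 |Sf1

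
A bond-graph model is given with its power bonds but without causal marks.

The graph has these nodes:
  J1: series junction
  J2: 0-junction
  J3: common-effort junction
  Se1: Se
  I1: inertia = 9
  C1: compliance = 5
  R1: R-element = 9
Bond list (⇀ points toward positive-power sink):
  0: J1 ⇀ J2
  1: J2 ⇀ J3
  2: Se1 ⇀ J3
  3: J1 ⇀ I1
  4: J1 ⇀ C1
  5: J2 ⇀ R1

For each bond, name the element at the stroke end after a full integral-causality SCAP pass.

#0 →J1
#1 →J2
#2 →J3
#3 →I1
#4 →J1
#5 →R1

β2 stroke→J3  (Se1 (Se) sets effort on bond)
β1 stroke→J2  (common-e at J3 fixed by 2)
β0 stroke→J1  (J2: bond 1 brought effort, rest push out)
β5 stroke→R1  (0-jn J2 has e-setter on 1)
β3 stroke→I1  (I1: I, integral causality)
β4 stroke→J1  (common-f at J1 fixed by 3)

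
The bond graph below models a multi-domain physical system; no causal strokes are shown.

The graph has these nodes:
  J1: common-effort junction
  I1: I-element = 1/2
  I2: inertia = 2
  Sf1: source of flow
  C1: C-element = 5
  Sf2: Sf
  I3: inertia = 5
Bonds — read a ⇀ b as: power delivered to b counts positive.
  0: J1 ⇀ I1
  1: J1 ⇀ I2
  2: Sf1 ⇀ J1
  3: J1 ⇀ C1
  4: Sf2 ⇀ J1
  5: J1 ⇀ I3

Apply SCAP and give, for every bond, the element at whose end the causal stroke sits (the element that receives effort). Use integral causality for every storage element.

bond 2 stroke→Sf1  (Sf1 fixes flow; stroke at Sf1)
bond 4 stroke→Sf2  (Sf2 fixes flow; stroke at Sf2)
bond 0 stroke→I1  (prefer integral on I1)
bond 1 stroke→I2  (I2 outputs flow p/I2)
bond 3 stroke→J1  (prefer integral on C1)
bond 5 stroke→I3  (J1 effort already set via bond 3)

β0 stroke→I1
β1 stroke→I2
β2 stroke→Sf1
β3 stroke→J1
β4 stroke→Sf2
β5 stroke→I3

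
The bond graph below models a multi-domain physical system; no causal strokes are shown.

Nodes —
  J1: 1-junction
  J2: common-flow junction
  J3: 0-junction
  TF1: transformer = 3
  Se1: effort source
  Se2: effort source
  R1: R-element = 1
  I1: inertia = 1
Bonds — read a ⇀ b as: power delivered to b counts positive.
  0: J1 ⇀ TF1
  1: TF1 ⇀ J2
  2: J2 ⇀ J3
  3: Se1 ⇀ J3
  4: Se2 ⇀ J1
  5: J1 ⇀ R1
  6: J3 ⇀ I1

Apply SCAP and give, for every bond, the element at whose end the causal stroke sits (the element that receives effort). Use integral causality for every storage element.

β0 |J1
β1 |TF1
β2 |J2
β3 |J3
β4 |J1
β5 |R1
β6 |I1

β3 stroke at J3  (Se1 fixes effort; stroke away)
β4 stroke at J1  (Se2: effort source, stroke at far end)
β2 stroke at J2  (J3: bond 3 brought effort, rest push out)
β6 stroke at I1  (0-jn J3 has e-setter on 3)
β1 stroke at TF1  (closing 1-jn rule on J2)
β0 stroke at J1  (TF TF1: opposite of bond 1)
β5 stroke at R1  (J1 needs exactly one f-in)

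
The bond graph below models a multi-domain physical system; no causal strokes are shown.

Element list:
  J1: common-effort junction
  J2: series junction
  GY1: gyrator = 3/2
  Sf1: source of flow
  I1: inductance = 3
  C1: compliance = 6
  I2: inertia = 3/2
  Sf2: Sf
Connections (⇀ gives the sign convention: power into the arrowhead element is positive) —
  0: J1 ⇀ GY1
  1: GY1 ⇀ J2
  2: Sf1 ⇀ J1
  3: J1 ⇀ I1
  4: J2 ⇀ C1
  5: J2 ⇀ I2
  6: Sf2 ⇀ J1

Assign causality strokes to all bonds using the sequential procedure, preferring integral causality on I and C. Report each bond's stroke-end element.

β2 stroke at Sf1  (source Sf1 imposes f)
β6 stroke at Sf2  (source Sf2 imposes f)
β3 stroke at I1  (I1 outputs flow p/I1)
β0 stroke at J1  (closing 0-jn rule on J1)
β1 stroke at J2  (GY1 both-in/both-out from 0)
β4 stroke at J2  (C1 outputs effort q/C1)
β5 stroke at I2  (J2: last free bond brings flow in)

β0 stroke at J1
β1 stroke at J2
β2 stroke at Sf1
β3 stroke at I1
β4 stroke at J2
β5 stroke at I2
β6 stroke at Sf2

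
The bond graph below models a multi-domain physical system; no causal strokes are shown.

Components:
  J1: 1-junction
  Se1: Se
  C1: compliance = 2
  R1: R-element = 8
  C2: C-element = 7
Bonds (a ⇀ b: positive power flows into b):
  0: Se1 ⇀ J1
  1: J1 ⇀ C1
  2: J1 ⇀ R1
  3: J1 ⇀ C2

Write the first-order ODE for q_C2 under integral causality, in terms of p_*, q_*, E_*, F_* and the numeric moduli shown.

dq_C2/dt = E_Se1/8 - q_C1/16 - q_C2/56

#0 |J1  (Se1 fixes effort; stroke away)
#1 |J1  (C1 outputs effort q/C1)
#3 |J1  (C2: C, integral causality)
#2 |R1  (J1: last free bond brings flow in)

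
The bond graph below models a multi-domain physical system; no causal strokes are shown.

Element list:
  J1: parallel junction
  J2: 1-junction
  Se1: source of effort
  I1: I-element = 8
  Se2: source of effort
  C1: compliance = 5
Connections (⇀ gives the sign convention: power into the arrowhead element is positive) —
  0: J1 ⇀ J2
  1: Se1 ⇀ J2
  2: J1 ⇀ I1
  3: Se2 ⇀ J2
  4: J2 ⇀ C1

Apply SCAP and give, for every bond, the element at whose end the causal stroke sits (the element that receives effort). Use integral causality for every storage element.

#1 |J2  (Se1 (Se) sets effort on bond)
#3 |J2  (Se2 fixes effort; stroke away)
#2 |I1  (prefer integral on I1)
#0 |J1  (J1: last free bond brings effort in)
#4 |J2  (J2: bond 0 brought flow, rest push out)

#0 stroke at J1
#1 stroke at J2
#2 stroke at I1
#3 stroke at J2
#4 stroke at J2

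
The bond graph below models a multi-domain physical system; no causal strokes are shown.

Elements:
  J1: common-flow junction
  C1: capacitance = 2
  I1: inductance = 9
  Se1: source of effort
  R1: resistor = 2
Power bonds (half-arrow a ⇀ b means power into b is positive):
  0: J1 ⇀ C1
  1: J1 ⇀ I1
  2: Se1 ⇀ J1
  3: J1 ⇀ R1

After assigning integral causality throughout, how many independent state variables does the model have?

#2 stroke at J1  (Se1 fixes effort; stroke away)
#0 stroke at J1  (C1 outputs effort q/C1)
#1 stroke at I1  (I1: I, integral causality)
#3 stroke at J1  (common-f at J1 fixed by 1)

2  (C1, I1 all integral)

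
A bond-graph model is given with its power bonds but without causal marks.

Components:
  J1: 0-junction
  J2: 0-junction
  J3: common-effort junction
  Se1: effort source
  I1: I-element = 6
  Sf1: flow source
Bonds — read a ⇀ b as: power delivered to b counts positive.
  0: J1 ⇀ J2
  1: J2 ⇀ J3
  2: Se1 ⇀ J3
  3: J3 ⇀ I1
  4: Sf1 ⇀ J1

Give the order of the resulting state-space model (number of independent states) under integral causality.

bond 2 |J3  (Se1 (Se) sets effort on bond)
bond 4 |Sf1  (Sf1: flow source, stroke at near end)
bond 0 |J1  (J1: last free bond brings effort in)
bond 1 |J2  (only one effort-in slot at J2)
bond 3 |I1  (common-e at J3 fixed by 2)

1  (I1 all integral)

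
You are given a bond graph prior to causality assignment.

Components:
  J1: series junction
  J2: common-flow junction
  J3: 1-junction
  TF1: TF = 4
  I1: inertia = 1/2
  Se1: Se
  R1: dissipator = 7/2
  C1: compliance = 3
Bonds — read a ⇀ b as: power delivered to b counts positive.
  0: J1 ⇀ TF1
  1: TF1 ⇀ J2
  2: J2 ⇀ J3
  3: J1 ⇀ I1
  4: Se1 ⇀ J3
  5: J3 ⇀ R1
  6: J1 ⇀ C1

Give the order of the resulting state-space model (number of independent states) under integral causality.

2  (C1, I1 all integral)

b4 |J3  (Se1: effort source, stroke at far end)
b3 |I1  (I1 integral (f out))
b0 |J1  (1-jn J1 has f-setter on 3)
b6 |J1  (J1: bond 3 brought flow, rest push out)
b1 |TF1  (TF1 one-in-one-out from 0)
b2 |J2  (1-jn J2 has f-setter on 1)
b5 |J3  (common-f at J3 fixed by 2)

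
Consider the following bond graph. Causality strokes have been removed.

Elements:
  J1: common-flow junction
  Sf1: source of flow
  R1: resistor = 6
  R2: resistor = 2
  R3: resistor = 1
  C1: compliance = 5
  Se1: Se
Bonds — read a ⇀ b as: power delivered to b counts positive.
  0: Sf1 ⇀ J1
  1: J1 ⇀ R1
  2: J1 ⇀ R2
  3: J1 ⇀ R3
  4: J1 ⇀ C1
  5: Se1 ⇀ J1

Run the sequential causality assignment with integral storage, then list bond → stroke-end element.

b0 |Sf1  (Sf1 (Sf) sets flow on bond)
b5 |J1  (Se1 fixes effort; stroke away)
b1 |J1  (J1 flow already set via bond 0)
b2 |J1  (1-jn J1 has f-setter on 0)
b3 |J1  (J1 flow already set via bond 0)
b4 |J1  (J1 flow already set via bond 0)

b0 |Sf1
b1 |J1
b2 |J1
b3 |J1
b4 |J1
b5 |J1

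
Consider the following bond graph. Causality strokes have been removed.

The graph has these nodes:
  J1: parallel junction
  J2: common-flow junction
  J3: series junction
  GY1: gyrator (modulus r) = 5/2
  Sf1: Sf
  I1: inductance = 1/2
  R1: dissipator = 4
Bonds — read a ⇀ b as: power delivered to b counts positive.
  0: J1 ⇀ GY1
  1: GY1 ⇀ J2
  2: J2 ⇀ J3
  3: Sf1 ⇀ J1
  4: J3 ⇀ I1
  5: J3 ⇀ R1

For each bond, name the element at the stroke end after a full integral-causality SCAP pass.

bond 0 stroke→J1
bond 1 stroke→J2
bond 2 stroke→J3
bond 3 stroke→Sf1
bond 4 stroke→I1
bond 5 stroke→J3

β3 stroke at Sf1  (Sf1 fixes flow; stroke at Sf1)
β0 stroke at J1  (J1 needs exactly one e-in)
β1 stroke at J2  (GY1: gyrator matches bond 0)
β2 stroke at J3  (J2 needs exactly one f-in)
β4 stroke at I1  (prefer integral on I1)
β5 stroke at J3  (J3 flow already set via bond 4)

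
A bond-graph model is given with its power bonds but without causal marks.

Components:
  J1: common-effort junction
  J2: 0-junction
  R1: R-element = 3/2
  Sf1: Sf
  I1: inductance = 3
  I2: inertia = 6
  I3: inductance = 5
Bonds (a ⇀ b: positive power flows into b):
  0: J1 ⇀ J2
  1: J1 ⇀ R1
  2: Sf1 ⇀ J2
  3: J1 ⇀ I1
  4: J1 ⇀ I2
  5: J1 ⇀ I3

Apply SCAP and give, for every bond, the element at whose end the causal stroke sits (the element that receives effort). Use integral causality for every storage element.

β0 stroke at J2
β1 stroke at J1
β2 stroke at Sf1
β3 stroke at I1
β4 stroke at I2
β5 stroke at I3

#2 stroke at Sf1  (Sf1 (Sf) sets flow on bond)
#0 stroke at J2  (only one effort-in slot at J2)
#3 stroke at I1  (I1 integral (f out))
#4 stroke at I2  (I2: I, integral causality)
#5 stroke at I3  (prefer integral on I3)
#1 stroke at J1  (closing 0-jn rule on J1)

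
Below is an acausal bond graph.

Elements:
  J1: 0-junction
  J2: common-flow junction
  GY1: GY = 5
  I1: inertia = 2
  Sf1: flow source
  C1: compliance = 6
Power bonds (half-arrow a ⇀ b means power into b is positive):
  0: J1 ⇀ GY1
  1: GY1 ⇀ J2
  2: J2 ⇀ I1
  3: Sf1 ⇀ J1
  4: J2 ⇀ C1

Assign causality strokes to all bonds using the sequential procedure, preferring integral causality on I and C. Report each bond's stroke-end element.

#3 |Sf1  (Sf1: flow source, stroke at near end)
#0 |J1  (J1 needs exactly one e-in)
#1 |J2  (GY1: gyrator matches bond 0)
#2 |I1  (I1 integral (f out))
#4 |J2  (1-jn J2 has f-setter on 2)

#0 →J1
#1 →J2
#2 →I1
#3 →Sf1
#4 →J2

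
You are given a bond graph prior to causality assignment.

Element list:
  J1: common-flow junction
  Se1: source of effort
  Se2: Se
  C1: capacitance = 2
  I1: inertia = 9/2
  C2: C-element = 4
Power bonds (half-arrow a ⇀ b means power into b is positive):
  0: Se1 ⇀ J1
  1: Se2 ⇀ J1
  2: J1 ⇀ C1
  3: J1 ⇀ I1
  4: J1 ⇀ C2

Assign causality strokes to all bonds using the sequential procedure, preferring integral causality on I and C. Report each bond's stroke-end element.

#0 stroke→J1
#1 stroke→J1
#2 stroke→J1
#3 stroke→I1
#4 stroke→J1

b0 →J1  (Se1: effort source, stroke at far end)
b1 →J1  (Se2: effort source, stroke at far end)
b2 →J1  (C1: C, integral causality)
b3 →I1  (I1 integral (f out))
b4 →J1  (common-f at J1 fixed by 3)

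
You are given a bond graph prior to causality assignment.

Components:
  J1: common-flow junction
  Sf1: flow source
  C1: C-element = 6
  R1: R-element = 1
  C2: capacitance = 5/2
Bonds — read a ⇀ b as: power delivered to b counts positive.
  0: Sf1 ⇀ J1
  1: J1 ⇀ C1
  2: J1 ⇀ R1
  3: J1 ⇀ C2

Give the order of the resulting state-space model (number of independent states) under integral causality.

bond 0 stroke→Sf1  (source Sf1 imposes f)
bond 1 stroke→J1  (common-f at J1 fixed by 0)
bond 2 stroke→J1  (J1 flow already set via bond 0)
bond 3 stroke→J1  (common-f at J1 fixed by 0)

2  (C1, C2 all integral)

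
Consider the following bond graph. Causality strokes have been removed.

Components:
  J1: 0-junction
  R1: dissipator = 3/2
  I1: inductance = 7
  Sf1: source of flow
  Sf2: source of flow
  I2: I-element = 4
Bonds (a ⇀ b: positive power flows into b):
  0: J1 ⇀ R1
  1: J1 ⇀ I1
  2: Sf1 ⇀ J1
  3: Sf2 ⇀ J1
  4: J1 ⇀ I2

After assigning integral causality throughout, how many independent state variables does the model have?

b2 stroke at Sf1  (Sf1 (Sf) sets flow on bond)
b3 stroke at Sf2  (Sf2 (Sf) sets flow on bond)
b1 stroke at I1  (I1: I, integral causality)
b4 stroke at I2  (prefer integral on I2)
b0 stroke at J1  (J1 needs exactly one e-in)

2  (I1, I2 all integral)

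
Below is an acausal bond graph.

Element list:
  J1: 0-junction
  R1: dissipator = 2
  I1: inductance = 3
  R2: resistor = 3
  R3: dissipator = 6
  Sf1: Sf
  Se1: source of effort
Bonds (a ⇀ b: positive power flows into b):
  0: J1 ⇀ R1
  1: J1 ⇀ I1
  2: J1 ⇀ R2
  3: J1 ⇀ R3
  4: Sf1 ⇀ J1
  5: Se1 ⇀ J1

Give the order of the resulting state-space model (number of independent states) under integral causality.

1  (I1 all integral)

bond 4 |Sf1  (Sf1: flow source, stroke at near end)
bond 5 |J1  (Se1 fixes effort; stroke away)
bond 0 |R1  (common-e at J1 fixed by 5)
bond 1 |I1  (J1: bond 5 brought effort, rest push out)
bond 2 |R2  (0-jn J1 has e-setter on 5)
bond 3 |R3  (J1 effort already set via bond 5)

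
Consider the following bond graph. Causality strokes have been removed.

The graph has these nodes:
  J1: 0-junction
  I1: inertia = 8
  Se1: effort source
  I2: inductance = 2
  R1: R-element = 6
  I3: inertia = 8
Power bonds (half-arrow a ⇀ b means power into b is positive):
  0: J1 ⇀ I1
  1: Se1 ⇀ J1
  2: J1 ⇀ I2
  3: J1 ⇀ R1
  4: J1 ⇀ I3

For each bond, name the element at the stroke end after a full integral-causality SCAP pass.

β1 stroke at J1  (source Se1 imposes e)
β0 stroke at I1  (J1: bond 1 brought effort, rest push out)
β2 stroke at I2  (common-e at J1 fixed by 1)
β3 stroke at R1  (0-jn J1 has e-setter on 1)
β4 stroke at I3  (J1 effort already set via bond 1)

b0 →I1
b1 →J1
b2 →I2
b3 →R1
b4 →I3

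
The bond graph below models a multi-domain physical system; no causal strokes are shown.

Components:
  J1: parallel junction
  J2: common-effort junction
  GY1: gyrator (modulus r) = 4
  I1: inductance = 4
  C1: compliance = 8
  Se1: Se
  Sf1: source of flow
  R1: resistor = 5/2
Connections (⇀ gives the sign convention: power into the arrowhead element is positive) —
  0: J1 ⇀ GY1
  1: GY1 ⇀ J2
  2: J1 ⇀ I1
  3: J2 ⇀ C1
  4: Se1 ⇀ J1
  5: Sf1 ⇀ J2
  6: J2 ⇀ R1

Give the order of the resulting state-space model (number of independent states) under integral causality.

2  (C1, I1 all integral)

β4 stroke→J1  (Se1 (Se) sets effort on bond)
β5 stroke→Sf1  (Sf1 (Sf) sets flow on bond)
β0 stroke→GY1  (common-e at J1 fixed by 4)
β2 stroke→I1  (J1 effort already set via bond 4)
β1 stroke→GY1  (through GY1, causality inverts; strokes same side of GY1)
β3 stroke→J2  (C1: C, integral causality)
β6 stroke→R1  (J2: bond 3 brought effort, rest push out)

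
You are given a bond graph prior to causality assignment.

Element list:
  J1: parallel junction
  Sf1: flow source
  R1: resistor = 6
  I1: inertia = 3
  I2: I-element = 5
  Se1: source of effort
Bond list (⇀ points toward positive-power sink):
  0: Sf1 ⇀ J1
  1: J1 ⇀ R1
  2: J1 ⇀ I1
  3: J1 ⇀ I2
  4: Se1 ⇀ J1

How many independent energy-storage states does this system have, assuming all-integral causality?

β0 stroke→Sf1  (Sf1 (Sf) sets flow on bond)
β4 stroke→J1  (Se1 (Se) sets effort on bond)
β1 stroke→R1  (J1: bond 4 brought effort, rest push out)
β2 stroke→I1  (0-jn J1 has e-setter on 4)
β3 stroke→I2  (0-jn J1 has e-setter on 4)

2  (I1, I2 all integral)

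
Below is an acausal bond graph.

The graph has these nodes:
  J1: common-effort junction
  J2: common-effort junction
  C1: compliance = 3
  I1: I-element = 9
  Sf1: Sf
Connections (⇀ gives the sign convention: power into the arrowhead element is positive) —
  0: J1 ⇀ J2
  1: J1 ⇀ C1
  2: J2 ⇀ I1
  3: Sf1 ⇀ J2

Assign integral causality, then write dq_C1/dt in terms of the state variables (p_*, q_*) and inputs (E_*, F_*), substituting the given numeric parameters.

dq_C1/dt = F_Sf1 - p_I1/9

b3 stroke→Sf1  (source Sf1 imposes f)
b1 stroke→J1  (C1 outputs effort q/C1)
b0 stroke→J2  (common-e at J1 fixed by 1)
b2 stroke→I1  (J2: bond 0 brought effort, rest push out)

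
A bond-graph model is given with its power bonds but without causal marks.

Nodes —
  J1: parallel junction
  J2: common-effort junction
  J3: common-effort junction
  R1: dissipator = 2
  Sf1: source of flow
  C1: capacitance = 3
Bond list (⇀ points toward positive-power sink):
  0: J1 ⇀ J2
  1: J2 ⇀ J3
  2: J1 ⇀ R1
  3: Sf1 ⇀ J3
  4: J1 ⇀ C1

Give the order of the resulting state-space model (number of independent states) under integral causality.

#3 stroke→Sf1  (Sf1: flow source, stroke at near end)
#1 stroke→J3  (closing 0-jn rule on J3)
#0 stroke→J2  (closing 0-jn rule on J2)
#4 stroke→J1  (C1: C, integral causality)
#2 stroke→R1  (0-jn J1 has e-setter on 4)

1  (C1 all integral)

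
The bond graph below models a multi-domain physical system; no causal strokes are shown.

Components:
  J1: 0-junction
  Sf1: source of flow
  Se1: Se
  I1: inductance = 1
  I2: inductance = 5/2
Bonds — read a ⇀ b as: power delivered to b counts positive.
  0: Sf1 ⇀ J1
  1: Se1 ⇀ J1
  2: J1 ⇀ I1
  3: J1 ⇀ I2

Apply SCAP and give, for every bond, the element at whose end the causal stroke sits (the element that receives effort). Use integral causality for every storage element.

bond 0 →Sf1  (Sf1: flow source, stroke at near end)
bond 1 →J1  (Se1 fixes effort; stroke away)
bond 2 →I1  (J1 effort already set via bond 1)
bond 3 →I2  (J1 effort already set via bond 1)

β0 |Sf1
β1 |J1
β2 |I1
β3 |I2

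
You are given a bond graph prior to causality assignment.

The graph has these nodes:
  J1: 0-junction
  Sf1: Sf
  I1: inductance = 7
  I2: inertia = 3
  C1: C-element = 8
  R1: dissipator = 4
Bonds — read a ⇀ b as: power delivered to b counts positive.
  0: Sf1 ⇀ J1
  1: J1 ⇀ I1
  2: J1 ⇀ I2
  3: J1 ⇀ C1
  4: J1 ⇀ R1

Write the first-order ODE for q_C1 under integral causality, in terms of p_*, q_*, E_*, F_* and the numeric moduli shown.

dq_C1/dt = F_Sf1 - p_I1/7 - p_I2/3 - q_C1/32

#0 stroke at Sf1  (Sf1 (Sf) sets flow on bond)
#1 stroke at I1  (I1 outputs flow p/I1)
#2 stroke at I2  (I2 integral (f out))
#3 stroke at J1  (prefer integral on C1)
#4 stroke at R1  (J1 effort already set via bond 3)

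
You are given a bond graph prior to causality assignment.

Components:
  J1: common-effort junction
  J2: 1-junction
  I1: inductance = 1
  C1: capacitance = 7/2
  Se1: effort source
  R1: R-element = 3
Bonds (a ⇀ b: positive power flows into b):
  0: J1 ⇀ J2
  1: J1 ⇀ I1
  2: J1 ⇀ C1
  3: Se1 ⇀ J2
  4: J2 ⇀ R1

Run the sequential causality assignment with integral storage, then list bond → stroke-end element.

bond 3 →J2  (Se1 fixes effort; stroke away)
bond 1 →I1  (I1 outputs flow p/I1)
bond 2 →J1  (C1 integral (e out))
bond 0 →J2  (J1 effort already set via bond 2)
bond 4 →R1  (J2: last free bond brings flow in)

#0 →J2
#1 →I1
#2 →J1
#3 →J2
#4 →R1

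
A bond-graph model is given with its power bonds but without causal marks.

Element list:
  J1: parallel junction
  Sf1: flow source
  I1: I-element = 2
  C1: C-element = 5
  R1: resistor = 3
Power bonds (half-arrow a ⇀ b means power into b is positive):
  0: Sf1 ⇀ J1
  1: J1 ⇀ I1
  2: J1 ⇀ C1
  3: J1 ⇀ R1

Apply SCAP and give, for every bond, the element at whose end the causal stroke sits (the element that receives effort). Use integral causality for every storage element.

β0 |Sf1
β1 |I1
β2 |J1
β3 |R1

bond 0 →Sf1  (source Sf1 imposes f)
bond 1 →I1  (I1 outputs flow p/I1)
bond 2 →J1  (C1: C, integral causality)
bond 3 →R1  (0-jn J1 has e-setter on 2)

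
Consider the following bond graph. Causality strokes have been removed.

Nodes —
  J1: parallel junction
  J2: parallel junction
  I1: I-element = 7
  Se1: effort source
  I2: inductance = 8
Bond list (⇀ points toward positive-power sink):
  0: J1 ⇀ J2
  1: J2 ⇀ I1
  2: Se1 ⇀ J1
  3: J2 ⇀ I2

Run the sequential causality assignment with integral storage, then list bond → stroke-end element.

β0 stroke at J2
β1 stroke at I1
β2 stroke at J1
β3 stroke at I2

bond 2 →J1  (source Se1 imposes e)
bond 0 →J2  (0-jn J1 has e-setter on 2)
bond 1 →I1  (0-jn J2 has e-setter on 0)
bond 3 →I2  (J2 effort already set via bond 0)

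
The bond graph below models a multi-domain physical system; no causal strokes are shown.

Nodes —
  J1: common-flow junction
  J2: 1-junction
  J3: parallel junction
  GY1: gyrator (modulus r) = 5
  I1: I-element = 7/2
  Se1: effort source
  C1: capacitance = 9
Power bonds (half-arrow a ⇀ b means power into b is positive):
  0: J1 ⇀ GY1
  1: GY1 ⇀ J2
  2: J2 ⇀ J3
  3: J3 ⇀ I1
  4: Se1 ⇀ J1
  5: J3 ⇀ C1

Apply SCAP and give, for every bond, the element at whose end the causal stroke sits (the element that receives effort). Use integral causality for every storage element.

β4 stroke at J1  (Se1: effort source, stroke at far end)
β0 stroke at GY1  (J1 needs exactly one f-in)
β1 stroke at GY1  (through GY1, causality inverts; strokes same side of GY1)
β2 stroke at J2  (J2 flow already set via bond 1)
β3 stroke at I1  (I1: I, integral causality)
β5 stroke at J3  (J3: last free bond brings effort in)

#0 →GY1
#1 →GY1
#2 →J2
#3 →I1
#4 →J1
#5 →J3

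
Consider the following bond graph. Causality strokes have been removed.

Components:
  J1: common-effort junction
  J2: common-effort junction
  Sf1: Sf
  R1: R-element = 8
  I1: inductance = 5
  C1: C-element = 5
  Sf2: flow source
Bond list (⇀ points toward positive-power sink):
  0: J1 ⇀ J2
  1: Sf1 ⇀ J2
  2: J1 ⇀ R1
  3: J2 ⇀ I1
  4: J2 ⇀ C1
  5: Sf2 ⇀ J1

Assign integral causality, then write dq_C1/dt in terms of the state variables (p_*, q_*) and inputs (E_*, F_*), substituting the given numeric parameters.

β1 →Sf1  (source Sf1 imposes f)
β5 →Sf2  (source Sf2 imposes f)
β3 →I1  (I1 integral (f out))
β4 →J2  (C1: C, integral causality)
β0 →J1  (0-jn J2 has e-setter on 4)
β2 →R1  (common-e at J1 fixed by 0)

dq_C1/dt = F_Sf1 + F_Sf2 - p_I1/5 - q_C1/40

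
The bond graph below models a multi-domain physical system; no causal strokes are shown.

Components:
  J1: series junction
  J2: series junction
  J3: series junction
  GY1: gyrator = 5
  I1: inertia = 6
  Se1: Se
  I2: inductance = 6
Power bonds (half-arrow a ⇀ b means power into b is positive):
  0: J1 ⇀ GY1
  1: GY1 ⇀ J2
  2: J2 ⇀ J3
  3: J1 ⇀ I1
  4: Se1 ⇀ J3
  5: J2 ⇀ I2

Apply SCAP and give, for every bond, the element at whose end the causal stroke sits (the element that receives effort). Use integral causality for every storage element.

#0 stroke→J1
#1 stroke→J2
#2 stroke→J2
#3 stroke→I1
#4 stroke→J3
#5 stroke→I2

#4 →J3  (source Se1 imposes e)
#2 →J2  (J3: last free bond brings flow in)
#3 →I1  (prefer integral on I1)
#0 →J1  (1-jn J1 has f-setter on 3)
#1 →J2  (GY1 both-in/both-out from 0)
#5 →I2  (J2 needs exactly one f-in)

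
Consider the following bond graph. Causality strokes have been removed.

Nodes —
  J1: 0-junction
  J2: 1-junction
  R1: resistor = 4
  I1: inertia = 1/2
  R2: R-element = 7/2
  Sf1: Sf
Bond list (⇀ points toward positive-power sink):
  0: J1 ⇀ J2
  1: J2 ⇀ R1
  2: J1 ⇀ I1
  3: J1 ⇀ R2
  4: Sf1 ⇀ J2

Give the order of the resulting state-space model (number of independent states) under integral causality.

β4 stroke→Sf1  (Sf1: flow source, stroke at near end)
β0 stroke→J2  (common-f at J2 fixed by 4)
β1 stroke→J2  (common-f at J2 fixed by 4)
β2 stroke→I1  (I1 outputs flow p/I1)
β3 stroke→J1  (J1: last free bond brings effort in)

1  (I1 all integral)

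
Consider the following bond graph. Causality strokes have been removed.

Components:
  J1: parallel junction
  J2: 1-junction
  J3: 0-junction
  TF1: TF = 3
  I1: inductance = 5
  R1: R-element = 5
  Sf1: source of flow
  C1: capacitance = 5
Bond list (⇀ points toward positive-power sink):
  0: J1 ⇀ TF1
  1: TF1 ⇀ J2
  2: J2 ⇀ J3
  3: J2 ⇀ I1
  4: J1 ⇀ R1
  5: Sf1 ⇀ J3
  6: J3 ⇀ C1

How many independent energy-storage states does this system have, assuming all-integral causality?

2  (C1, I1 all integral)

β5 →Sf1  (Sf1 fixes flow; stroke at Sf1)
β3 →I1  (prefer integral on I1)
β1 →J2  (common-f at J2 fixed by 3)
β2 →J2  (1-jn J2 has f-setter on 3)
β6 →J3  (J3 needs exactly one e-in)
β0 →TF1  (through TF1, causality passes straight; one stroke at TF1)
β4 →J1  (closing 0-jn rule on J1)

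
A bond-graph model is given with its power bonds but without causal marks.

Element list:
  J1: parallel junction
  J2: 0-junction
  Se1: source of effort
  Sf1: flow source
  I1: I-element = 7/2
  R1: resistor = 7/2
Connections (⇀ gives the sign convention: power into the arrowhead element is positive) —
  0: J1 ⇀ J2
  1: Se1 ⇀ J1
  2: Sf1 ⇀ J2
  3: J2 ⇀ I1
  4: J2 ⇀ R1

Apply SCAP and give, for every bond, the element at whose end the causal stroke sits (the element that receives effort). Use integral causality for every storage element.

bond 1 stroke at J1  (source Se1 imposes e)
bond 2 stroke at Sf1  (Sf1 fixes flow; stroke at Sf1)
bond 0 stroke at J2  (0-jn J1 has e-setter on 1)
bond 3 stroke at I1  (J2 effort already set via bond 0)
bond 4 stroke at R1  (0-jn J2 has e-setter on 0)

#0 stroke→J2
#1 stroke→J1
#2 stroke→Sf1
#3 stroke→I1
#4 stroke→R1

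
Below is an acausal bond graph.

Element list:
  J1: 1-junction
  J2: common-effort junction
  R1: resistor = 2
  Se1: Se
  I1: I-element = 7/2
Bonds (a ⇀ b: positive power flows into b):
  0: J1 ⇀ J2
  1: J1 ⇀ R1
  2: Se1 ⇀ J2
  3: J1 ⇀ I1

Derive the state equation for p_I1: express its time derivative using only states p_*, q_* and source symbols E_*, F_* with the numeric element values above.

dp_I1/dt = -E_Se1 - 4*p_I1/7

β2 stroke at J2  (Se1: effort source, stroke at far end)
β0 stroke at J1  (0-jn J2 has e-setter on 2)
β3 stroke at I1  (I1 integral (f out))
β1 stroke at J1  (J1: bond 3 brought flow, rest push out)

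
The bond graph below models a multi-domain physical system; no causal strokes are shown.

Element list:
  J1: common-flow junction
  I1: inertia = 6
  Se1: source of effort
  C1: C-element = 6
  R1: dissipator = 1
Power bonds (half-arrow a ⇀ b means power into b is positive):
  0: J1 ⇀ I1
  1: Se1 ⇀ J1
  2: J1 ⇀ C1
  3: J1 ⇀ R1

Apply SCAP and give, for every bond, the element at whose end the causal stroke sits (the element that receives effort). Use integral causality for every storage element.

β1 →J1  (Se1 fixes effort; stroke away)
β0 →I1  (I1 integral (f out))
β2 →J1  (1-jn J1 has f-setter on 0)
β3 →J1  (1-jn J1 has f-setter on 0)

b0 →I1
b1 →J1
b2 →J1
b3 →J1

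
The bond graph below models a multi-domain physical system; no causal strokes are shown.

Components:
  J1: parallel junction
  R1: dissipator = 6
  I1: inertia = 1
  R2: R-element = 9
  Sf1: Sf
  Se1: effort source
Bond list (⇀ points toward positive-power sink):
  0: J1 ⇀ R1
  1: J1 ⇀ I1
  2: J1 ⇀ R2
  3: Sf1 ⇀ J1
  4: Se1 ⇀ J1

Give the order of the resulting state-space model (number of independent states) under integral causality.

#3 stroke at Sf1  (source Sf1 imposes f)
#4 stroke at J1  (source Se1 imposes e)
#0 stroke at R1  (J1: bond 4 brought effort, rest push out)
#1 stroke at I1  (0-jn J1 has e-setter on 4)
#2 stroke at R2  (0-jn J1 has e-setter on 4)

1  (I1 all integral)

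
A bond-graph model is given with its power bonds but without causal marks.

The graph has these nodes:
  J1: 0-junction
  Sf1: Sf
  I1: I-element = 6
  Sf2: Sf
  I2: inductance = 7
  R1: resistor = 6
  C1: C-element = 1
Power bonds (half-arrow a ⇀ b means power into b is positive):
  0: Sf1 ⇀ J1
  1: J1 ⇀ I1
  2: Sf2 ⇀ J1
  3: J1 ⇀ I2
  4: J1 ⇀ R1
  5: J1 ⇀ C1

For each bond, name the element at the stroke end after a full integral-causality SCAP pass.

#0 |Sf1
#1 |I1
#2 |Sf2
#3 |I2
#4 |R1
#5 |J1

β0 |Sf1  (Sf1 (Sf) sets flow on bond)
β2 |Sf2  (Sf2: flow source, stroke at near end)
β1 |I1  (I1 outputs flow p/I1)
β3 |I2  (I2 outputs flow p/I2)
β5 |J1  (C1 integral (e out))
β4 |R1  (0-jn J1 has e-setter on 5)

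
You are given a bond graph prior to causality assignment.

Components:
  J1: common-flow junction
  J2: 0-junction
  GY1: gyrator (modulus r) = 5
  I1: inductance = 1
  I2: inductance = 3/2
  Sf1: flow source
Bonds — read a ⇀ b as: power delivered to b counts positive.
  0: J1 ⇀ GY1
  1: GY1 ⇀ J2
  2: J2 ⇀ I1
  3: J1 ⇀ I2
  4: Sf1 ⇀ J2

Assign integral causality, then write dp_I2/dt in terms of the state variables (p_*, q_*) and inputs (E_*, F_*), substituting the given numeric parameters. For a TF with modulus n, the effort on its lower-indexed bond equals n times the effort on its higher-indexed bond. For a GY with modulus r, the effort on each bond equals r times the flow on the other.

bond 4 →Sf1  (Sf1 fixes flow; stroke at Sf1)
bond 2 →I1  (I1: I, integral causality)
bond 1 →J2  (closing 0-jn rule on J2)
bond 0 →J1  (GY GY1: same side as bond 1)
bond 3 →I2  (J1: last free bond brings flow in)

dp_I2/dt = 5*F_Sf1 - 5*p_I1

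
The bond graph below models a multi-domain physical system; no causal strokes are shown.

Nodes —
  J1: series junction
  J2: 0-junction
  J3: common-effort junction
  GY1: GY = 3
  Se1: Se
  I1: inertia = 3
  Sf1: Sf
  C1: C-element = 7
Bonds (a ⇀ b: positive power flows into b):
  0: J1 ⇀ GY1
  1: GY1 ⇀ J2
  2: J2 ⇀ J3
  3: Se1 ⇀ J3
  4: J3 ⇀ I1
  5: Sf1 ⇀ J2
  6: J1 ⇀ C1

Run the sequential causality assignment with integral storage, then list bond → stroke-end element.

β3 stroke at J3  (source Se1 imposes e)
β5 stroke at Sf1  (Sf1 fixes flow; stroke at Sf1)
β2 stroke at J2  (J3 effort already set via bond 3)
β4 stroke at I1  (common-e at J3 fixed by 3)
β1 stroke at GY1  (J2 effort already set via bond 2)
β0 stroke at GY1  (GY1 both-in/both-out from 1)
β6 stroke at J1  (J1: bond 0 brought flow, rest push out)

#0 |GY1
#1 |GY1
#2 |J2
#3 |J3
#4 |I1
#5 |Sf1
#6 |J1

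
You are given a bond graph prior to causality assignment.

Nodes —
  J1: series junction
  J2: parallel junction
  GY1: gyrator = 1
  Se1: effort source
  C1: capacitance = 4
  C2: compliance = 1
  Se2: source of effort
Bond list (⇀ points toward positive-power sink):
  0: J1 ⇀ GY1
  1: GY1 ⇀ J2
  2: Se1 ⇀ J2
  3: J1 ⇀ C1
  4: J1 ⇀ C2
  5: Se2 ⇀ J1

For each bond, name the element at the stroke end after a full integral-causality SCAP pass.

β2 |J2  (Se1 (Se) sets effort on bond)
β5 |J1  (source Se2 imposes e)
β1 |GY1  (J2: bond 2 brought effort, rest push out)
β0 |GY1  (GY GY1: same side as bond 1)
β3 |J1  (1-jn J1 has f-setter on 0)
β4 |J1  (J1 flow already set via bond 0)

bond 0 stroke at GY1
bond 1 stroke at GY1
bond 2 stroke at J2
bond 3 stroke at J1
bond 4 stroke at J1
bond 5 stroke at J1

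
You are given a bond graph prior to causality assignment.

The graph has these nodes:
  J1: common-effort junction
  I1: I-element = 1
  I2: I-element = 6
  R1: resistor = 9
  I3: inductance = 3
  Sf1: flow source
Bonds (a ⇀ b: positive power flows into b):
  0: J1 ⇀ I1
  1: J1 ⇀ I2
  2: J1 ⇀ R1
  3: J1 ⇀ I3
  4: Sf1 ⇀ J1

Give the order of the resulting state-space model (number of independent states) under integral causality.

3  (I1, I2, I3 all integral)

b4 |Sf1  (source Sf1 imposes f)
b0 |I1  (I1: I, integral causality)
b1 |I2  (I2 integral (f out))
b3 |I3  (I3 outputs flow p/I3)
b2 |J1  (only one effort-in slot at J1)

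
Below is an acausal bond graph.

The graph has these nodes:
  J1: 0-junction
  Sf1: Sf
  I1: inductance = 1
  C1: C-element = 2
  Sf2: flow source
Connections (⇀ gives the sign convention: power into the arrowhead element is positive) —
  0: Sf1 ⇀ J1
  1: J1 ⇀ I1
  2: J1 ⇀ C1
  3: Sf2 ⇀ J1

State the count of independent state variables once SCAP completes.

#0 stroke at Sf1  (Sf1 (Sf) sets flow on bond)
#3 stroke at Sf2  (source Sf2 imposes f)
#1 stroke at I1  (I1 integral (f out))
#2 stroke at J1  (J1 needs exactly one e-in)

2  (C1, I1 all integral)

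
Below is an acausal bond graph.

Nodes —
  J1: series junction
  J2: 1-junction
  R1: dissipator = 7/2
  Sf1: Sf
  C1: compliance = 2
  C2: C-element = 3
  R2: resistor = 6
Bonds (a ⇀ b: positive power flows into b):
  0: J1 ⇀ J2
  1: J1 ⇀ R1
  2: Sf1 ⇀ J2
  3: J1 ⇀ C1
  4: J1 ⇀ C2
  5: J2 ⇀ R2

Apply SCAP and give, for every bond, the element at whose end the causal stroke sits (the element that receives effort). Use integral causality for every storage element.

β0 →J2
β1 →J1
β2 →Sf1
β3 →J1
β4 →J1
β5 →J2

b2 stroke at Sf1  (Sf1 fixes flow; stroke at Sf1)
b0 stroke at J2  (J2: bond 2 brought flow, rest push out)
b5 stroke at J2  (1-jn J2 has f-setter on 2)
b1 stroke at J1  (1-jn J1 has f-setter on 0)
b3 stroke at J1  (common-f at J1 fixed by 0)
b4 stroke at J1  (J1: bond 0 brought flow, rest push out)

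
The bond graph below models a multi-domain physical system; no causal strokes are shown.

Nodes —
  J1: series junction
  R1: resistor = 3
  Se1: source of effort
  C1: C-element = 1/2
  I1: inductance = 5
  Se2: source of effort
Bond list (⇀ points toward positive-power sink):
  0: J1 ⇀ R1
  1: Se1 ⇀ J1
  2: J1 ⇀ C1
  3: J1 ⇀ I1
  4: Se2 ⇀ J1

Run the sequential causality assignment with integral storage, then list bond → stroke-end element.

β1 stroke at J1  (Se1 (Se) sets effort on bond)
β4 stroke at J1  (source Se2 imposes e)
β2 stroke at J1  (C1 integral (e out))
β3 stroke at I1  (I1 integral (f out))
β0 stroke at J1  (J1 flow already set via bond 3)

b0 stroke→J1
b1 stroke→J1
b2 stroke→J1
b3 stroke→I1
b4 stroke→J1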